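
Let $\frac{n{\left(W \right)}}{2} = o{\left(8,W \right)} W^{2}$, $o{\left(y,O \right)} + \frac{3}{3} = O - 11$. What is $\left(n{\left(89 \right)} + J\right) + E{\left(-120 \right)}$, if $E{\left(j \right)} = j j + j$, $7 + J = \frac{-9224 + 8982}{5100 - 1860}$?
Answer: $\frac{1999253219}{1620} \approx 1.2341 \cdot 10^{6}$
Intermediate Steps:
$o{\left(y,O \right)} = -12 + O$ ($o{\left(y,O \right)} = -1 + \left(O - 11\right) = -1 + \left(-11 + O\right) = -12 + O$)
$n{\left(W \right)} = 2 W^{2} \left(-12 + W\right)$ ($n{\left(W \right)} = 2 \left(-12 + W\right) W^{2} = 2 W^{2} \left(-12 + W\right)$)
$J = - \frac{11461}{1620}$ ($J = -7 + \frac{-9224 + 8982}{5100 - 1860} = -7 - \frac{242}{3240} = -7 - \frac{121}{1620} = - \frac{11461}{1620} \approx -7.0747$)
$E{\left(j \right)} = j + j^{2}$ ($E{\left(j \right)} = j^{2} + j = j + j^{2}$)
$\left(n{\left(89 \right)} + J\right) + E{\left(-120 \right)} = \left(2 \cdot 89^{2} \left(-12 + 89\right) - \frac{11461}{1620}\right) - 120 \left(1 - 120\right) = \left(2 \cdot 7921 \cdot 77 - \frac{11461}{1620}\right) - -14280 = \left(1219834 - \frac{11461}{1620}\right) + 14280 = \frac{1976119619}{1620} + 14280 = \frac{1999253219}{1620}$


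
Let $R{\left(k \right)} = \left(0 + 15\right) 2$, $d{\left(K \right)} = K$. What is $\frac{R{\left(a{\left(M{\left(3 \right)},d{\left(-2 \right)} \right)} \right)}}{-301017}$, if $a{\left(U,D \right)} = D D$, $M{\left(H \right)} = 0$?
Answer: $- \frac{10}{100339} \approx -9.9662 \cdot 10^{-5}$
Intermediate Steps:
$a{\left(U,D \right)} = D^{2}$
$R{\left(k \right)} = 30$ ($R{\left(k \right)} = 15 \cdot 2 = 30$)
$\frac{R{\left(a{\left(M{\left(3 \right)},d{\left(-2 \right)} \right)} \right)}}{-301017} = \frac{30}{-301017} = 30 \left(- \frac{1}{301017}\right) = - \frac{10}{100339}$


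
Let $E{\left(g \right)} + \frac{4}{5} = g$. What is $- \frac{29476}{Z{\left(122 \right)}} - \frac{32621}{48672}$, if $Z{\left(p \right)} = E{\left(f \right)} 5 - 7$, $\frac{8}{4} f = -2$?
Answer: $\frac{89633371}{48672} \approx 1841.6$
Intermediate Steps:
$f = -1$ ($f = \frac{1}{2} \left(-2\right) = -1$)
$E{\left(g \right)} = - \frac{4}{5} + g$
$Z{\left(p \right)} = -16$ ($Z{\left(p \right)} = \left(- \frac{4}{5} - 1\right) 5 - 7 = \left(- \frac{9}{5}\right) 5 - 7 = -9 - 7 = -16$)
$- \frac{29476}{Z{\left(122 \right)}} - \frac{32621}{48672} = - \frac{29476}{-16} - \frac{32621}{48672} = \left(-29476\right) \left(- \frac{1}{16}\right) - \frac{32621}{48672} = \frac{7369}{4} - \frac{32621}{48672} = \frac{89633371}{48672}$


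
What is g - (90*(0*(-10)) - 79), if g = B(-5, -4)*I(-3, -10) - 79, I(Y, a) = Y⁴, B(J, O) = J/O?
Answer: 405/4 ≈ 101.25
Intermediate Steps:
g = 89/4 (g = -5/(-4)*(-3)⁴ - 79 = -5*(-¼)*81 - 79 = (5/4)*81 - 79 = 405/4 - 79 = 89/4 ≈ 22.250)
g - (90*(0*(-10)) - 79) = 89/4 - (90*(0*(-10)) - 79) = 89/4 - (90*0 - 79) = 89/4 - (0 - 79) = 89/4 - 1*(-79) = 89/4 + 79 = 405/4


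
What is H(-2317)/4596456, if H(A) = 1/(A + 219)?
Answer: -1/9643364688 ≈ -1.0370e-10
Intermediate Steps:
H(A) = 1/(219 + A)
H(-2317)/4596456 = 1/((219 - 2317)*4596456) = (1/4596456)/(-2098) = -1/2098*1/4596456 = -1/9643364688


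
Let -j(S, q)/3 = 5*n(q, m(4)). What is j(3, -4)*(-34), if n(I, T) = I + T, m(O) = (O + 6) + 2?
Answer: 4080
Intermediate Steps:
m(O) = 8 + O (m(O) = (6 + O) + 2 = 8 + O)
j(S, q) = -180 - 15*q (j(S, q) = -15*(q + (8 + 4)) = -15*(q + 12) = -15*(12 + q) = -3*(60 + 5*q) = -180 - 15*q)
j(3, -4)*(-34) = (-180 - 15*(-4))*(-34) = (-180 + 60)*(-34) = -120*(-34) = 4080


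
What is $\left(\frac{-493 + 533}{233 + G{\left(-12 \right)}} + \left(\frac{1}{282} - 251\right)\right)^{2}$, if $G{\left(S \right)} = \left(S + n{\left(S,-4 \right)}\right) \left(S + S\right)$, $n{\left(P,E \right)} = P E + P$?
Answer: $\frac{589963439240569}{9355919076} \approx 63058.0$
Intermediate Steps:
$n{\left(P,E \right)} = P + E P$ ($n{\left(P,E \right)} = E P + P = P + E P$)
$G{\left(S \right)} = - 4 S^{2}$ ($G{\left(S \right)} = \left(S + S \left(1 - 4\right)\right) \left(S + S\right) = \left(S + S \left(-3\right)\right) 2 S = \left(S - 3 S\right) 2 S = - 2 S 2 S = - 4 S^{2}$)
$\left(\frac{-493 + 533}{233 + G{\left(-12 \right)}} + \left(\frac{1}{282} - 251\right)\right)^{2} = \left(\frac{-493 + 533}{233 - 4 \left(-12\right)^{2}} + \left(\frac{1}{282} - 251\right)\right)^{2} = \left(\frac{40}{233 - 576} + \left(\frac{1}{282} - 251\right)\right)^{2} = \left(\frac{40}{233 - 576} - \frac{70781}{282}\right)^{2} = \left(\frac{40}{-343} - \frac{70781}{282}\right)^{2} = \left(40 \left(- \frac{1}{343}\right) - \frac{70781}{282}\right)^{2} = \left(- \frac{40}{343} - \frac{70781}{282}\right)^{2} = \left(- \frac{24289163}{96726}\right)^{2} = \frac{589963439240569}{9355919076}$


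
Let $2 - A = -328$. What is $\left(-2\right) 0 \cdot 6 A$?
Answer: $0$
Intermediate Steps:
$A = 330$ ($A = 2 - -328 = 2 + 328 = 330$)
$\left(-2\right) 0 \cdot 6 A = \left(-2\right) 0 \cdot 6 \cdot 330 = 0 \cdot 6 \cdot 330 = 0 \cdot 330 = 0$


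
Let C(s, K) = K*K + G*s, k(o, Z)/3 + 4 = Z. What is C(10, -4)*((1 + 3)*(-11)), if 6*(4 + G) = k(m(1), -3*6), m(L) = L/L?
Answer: 5896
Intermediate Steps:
m(L) = 1
k(o, Z) = -12 + 3*Z
G = -15 (G = -4 + (-12 + 3*(-3*6))/6 = -4 + (-12 + 3*(-18))/6 = -4 + (-12 - 54)/6 = -4 + (1/6)*(-66) = -4 - 11 = -15)
C(s, K) = K**2 - 15*s (C(s, K) = K*K - 15*s = K**2 - 15*s)
C(10, -4)*((1 + 3)*(-11)) = ((-4)**2 - 15*10)*((1 + 3)*(-11)) = (16 - 150)*(4*(-11)) = -134*(-44) = 5896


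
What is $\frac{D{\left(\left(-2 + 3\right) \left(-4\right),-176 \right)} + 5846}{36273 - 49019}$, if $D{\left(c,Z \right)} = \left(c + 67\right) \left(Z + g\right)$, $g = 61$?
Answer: $\frac{1399}{12746} \approx 0.10976$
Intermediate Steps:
$D{\left(c,Z \right)} = \left(61 + Z\right) \left(67 + c\right)$ ($D{\left(c,Z \right)} = \left(c + 67\right) \left(Z + 61\right) = \left(67 + c\right) \left(61 + Z\right) = \left(61 + Z\right) \left(67 + c\right)$)
$\frac{D{\left(\left(-2 + 3\right) \left(-4\right),-176 \right)} + 5846}{36273 - 49019} = \frac{\left(4087 + 61 \left(-2 + 3\right) \left(-4\right) + 67 \left(-176\right) - 176 \left(-2 + 3\right) \left(-4\right)\right) + 5846}{36273 - 49019} = \frac{\left(4087 + 61 \cdot 1 \left(-4\right) - 11792 - 176 \cdot 1 \left(-4\right)\right) + 5846}{-12746} = \left(\left(4087 + 61 \left(-4\right) - 11792 - -704\right) + 5846\right) \left(- \frac{1}{12746}\right) = \left(\left(4087 - 244 - 11792 + 704\right) + 5846\right) \left(- \frac{1}{12746}\right) = \left(-7245 + 5846\right) \left(- \frac{1}{12746}\right) = \left(-1399\right) \left(- \frac{1}{12746}\right) = \frac{1399}{12746}$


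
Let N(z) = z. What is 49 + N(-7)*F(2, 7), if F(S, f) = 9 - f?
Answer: 35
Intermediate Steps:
49 + N(-7)*F(2, 7) = 49 - 7*(9 - 1*7) = 49 - 7*(9 - 7) = 49 - 7*2 = 49 - 14 = 35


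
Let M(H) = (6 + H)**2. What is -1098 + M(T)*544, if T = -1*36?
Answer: 488502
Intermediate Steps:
T = -36
-1098 + M(T)*544 = -1098 + (6 - 36)**2*544 = -1098 + (-30)**2*544 = -1098 + 900*544 = -1098 + 489600 = 488502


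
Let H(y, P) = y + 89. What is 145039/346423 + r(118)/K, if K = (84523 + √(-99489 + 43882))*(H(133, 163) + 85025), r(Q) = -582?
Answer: 14721964076208370635/35163148843366125736 + 97*I*√55607/101503505377432 ≈ 0.41868 + 2.2535e-10*I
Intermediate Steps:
H(y, P) = 89 + y
K = 7205332181 + 85247*I*√55607 (K = (84523 + √(-99489 + 43882))*((89 + 133) + 85025) = (84523 + √(-55607))*(222 + 85025) = (84523 + I*√55607)*85247 = 7205332181 + 85247*I*√55607 ≈ 7.2053e+9 + 2.0102e+7*I)
145039/346423 + r(118)/K = 145039/346423 - 582/(7205332181 + 85247*I*√55607)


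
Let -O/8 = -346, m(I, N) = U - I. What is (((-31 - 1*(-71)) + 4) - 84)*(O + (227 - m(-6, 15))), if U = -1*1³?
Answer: -119600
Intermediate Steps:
U = -1 (U = -1*1 = -1)
m(I, N) = -1 - I
O = 2768 (O = -8*(-346) = 2768)
(((-31 - 1*(-71)) + 4) - 84)*(O + (227 - m(-6, 15))) = (((-31 - 1*(-71)) + 4) - 84)*(2768 + (227 - (-1 - 1*(-6)))) = (((-31 + 71) + 4) - 84)*(2768 + (227 - (-1 + 6))) = ((40 + 4) - 84)*(2768 + (227 - 1*5)) = (44 - 84)*(2768 + (227 - 5)) = -40*(2768 + 222) = -40*2990 = -119600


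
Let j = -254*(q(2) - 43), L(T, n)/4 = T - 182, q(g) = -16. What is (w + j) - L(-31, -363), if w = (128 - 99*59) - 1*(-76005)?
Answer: 86130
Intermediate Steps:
L(T, n) = -728 + 4*T (L(T, n) = 4*(T - 182) = 4*(-182 + T) = -728 + 4*T)
j = 14986 (j = -254*(-16 - 43) = -254*(-59) = 14986)
w = 70292 (w = (128 - 5841) + 76005 = -5713 + 76005 = 70292)
(w + j) - L(-31, -363) = (70292 + 14986) - (-728 + 4*(-31)) = 85278 - (-728 - 124) = 85278 - 1*(-852) = 85278 + 852 = 86130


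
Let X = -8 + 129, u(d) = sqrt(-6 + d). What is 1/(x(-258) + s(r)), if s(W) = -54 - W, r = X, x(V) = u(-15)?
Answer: -25/4378 - I*sqrt(21)/30646 ≈ -0.0057104 - 0.00014953*I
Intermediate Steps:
x(V) = I*sqrt(21) (x(V) = sqrt(-6 - 15) = sqrt(-21) = I*sqrt(21))
X = 121
r = 121
1/(x(-258) + s(r)) = 1/(I*sqrt(21) + (-54 - 1*121)) = 1/(I*sqrt(21) + (-54 - 121)) = 1/(I*sqrt(21) - 175) = 1/(-175 + I*sqrt(21))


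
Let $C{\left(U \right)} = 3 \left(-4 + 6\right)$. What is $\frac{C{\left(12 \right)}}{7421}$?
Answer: $\frac{6}{7421} \approx 0.00080852$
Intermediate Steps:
$C{\left(U \right)} = 6$ ($C{\left(U \right)} = 3 \cdot 2 = 6$)
$\frac{C{\left(12 \right)}}{7421} = \frac{6}{7421}$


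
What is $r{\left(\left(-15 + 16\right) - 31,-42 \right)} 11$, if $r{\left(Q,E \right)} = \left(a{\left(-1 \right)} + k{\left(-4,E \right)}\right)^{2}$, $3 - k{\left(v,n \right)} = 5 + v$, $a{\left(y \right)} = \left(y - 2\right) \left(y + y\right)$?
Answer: $704$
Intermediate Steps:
$a{\left(y \right)} = 2 y \left(-2 + y\right)$ ($a{\left(y \right)} = \left(-2 + y\right) 2 y = 2 y \left(-2 + y\right)$)
$k{\left(v,n \right)} = -2 - v$ ($k{\left(v,n \right)} = 3 - \left(5 + v\right) = -2 - v$)
$r{\left(Q,E \right)} = 64$ ($r{\left(Q,E \right)} = \left(2 \left(-1\right) \left(-2 - 1\right) - -2\right)^{2} = \left(2 \left(-1\right) \left(-3\right) + \left(-2 + 4\right)\right)^{2} = \left(6 + 2\right)^{2} = 8^{2} = 64$)
$r{\left(\left(-15 + 16\right) - 31,-42 \right)} 11 = 64 \cdot 11 = 704$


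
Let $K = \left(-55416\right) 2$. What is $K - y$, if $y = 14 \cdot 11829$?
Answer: $-276438$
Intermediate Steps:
$K = -110832$
$y = 165606$
$K - y = -110832 - 165606 = -276438$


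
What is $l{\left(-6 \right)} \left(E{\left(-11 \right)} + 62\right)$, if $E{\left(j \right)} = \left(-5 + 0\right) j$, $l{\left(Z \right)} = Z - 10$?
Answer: $-1872$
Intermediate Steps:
$l{\left(Z \right)} = -10 + Z$ ($l{\left(Z \right)} = Z - 10 = -10 + Z$)
$E{\left(j \right)} = - 5 j$
$l{\left(-6 \right)} \left(E{\left(-11 \right)} + 62\right) = \left(-10 - 6\right) \left(\left(-5\right) \left(-11\right) + 62\right) = - 16 \left(55 + 62\right) = \left(-16\right) 117 = -1872$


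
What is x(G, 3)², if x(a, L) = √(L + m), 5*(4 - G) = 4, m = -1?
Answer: 2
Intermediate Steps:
G = 16/5 (G = 4 - ⅕*4 = 4 - ⅘ = 16/5 ≈ 3.2000)
x(a, L) = √(-1 + L) (x(a, L) = √(L - 1) = √(-1 + L))
x(G, 3)² = (√(-1 + 3))² = (√2)² = 2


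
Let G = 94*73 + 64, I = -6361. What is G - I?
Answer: 13287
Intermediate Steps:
G = 6926 (G = 6862 + 64 = 6926)
G - I = 6926 - 1*(-6361) = 6926 + 6361 = 13287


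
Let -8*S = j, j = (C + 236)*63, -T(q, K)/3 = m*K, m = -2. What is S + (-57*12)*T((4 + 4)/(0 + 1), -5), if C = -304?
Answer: 42111/2 ≈ 21056.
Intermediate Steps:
T(q, K) = 6*K (T(q, K) = -(-6)*K = 6*K)
j = -4284 (j = (-304 + 236)*63 = -68*63 = -4284)
S = 1071/2 (S = -1/8*(-4284) = 1071/2 ≈ 535.50)
S + (-57*12)*T((4 + 4)/(0 + 1), -5) = 1071/2 + (-57*12)*(6*(-5)) = 1071/2 - 684*(-30) = 1071/2 + 20520 = 42111/2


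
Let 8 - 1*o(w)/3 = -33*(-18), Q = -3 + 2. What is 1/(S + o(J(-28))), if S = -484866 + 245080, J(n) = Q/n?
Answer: -1/241544 ≈ -4.1400e-6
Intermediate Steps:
Q = -1
J(n) = -1/n
o(w) = -1758 (o(w) = 24 - (-99)*(-18) = 24 - 3*594 = 24 - 1782 = -1758)
S = -239786
1/(S + o(J(-28))) = 1/(-239786 - 1758) = 1/(-241544) = -1/241544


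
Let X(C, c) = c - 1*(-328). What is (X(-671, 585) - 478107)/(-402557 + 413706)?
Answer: -477194/11149 ≈ -42.802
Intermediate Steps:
X(C, c) = 328 + c (X(C, c) = c + 328 = 328 + c)
(X(-671, 585) - 478107)/(-402557 + 413706) = ((328 + 585) - 478107)/(-402557 + 413706) = (913 - 478107)/11149 = -477194*1/11149 = -477194/11149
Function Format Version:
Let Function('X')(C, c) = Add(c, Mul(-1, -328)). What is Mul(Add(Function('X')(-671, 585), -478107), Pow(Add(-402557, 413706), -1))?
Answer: Rational(-477194, 11149) ≈ -42.802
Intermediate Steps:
Function('X')(C, c) = Add(328, c) (Function('X')(C, c) = Add(c, 328) = Add(328, c))
Mul(Add(Function('X')(-671, 585), -478107), Pow(Add(-402557, 413706), -1)) = Mul(Add(Add(328, 585), -478107), Pow(Add(-402557, 413706), -1)) = Mul(Add(913, -478107), Pow(11149, -1)) = Mul(-477194, Rational(1, 11149)) = Rational(-477194, 11149)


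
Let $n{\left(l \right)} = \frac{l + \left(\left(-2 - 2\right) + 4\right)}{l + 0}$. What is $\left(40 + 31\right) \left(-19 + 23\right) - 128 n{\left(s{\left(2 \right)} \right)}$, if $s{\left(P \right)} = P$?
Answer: $156$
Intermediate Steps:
$n{\left(l \right)} = 1$ ($n{\left(l \right)} = \frac{l + \left(-4 + 4\right)}{l} = \frac{l + 0}{l} = \frac{l}{l} = 1$)
$\left(40 + 31\right) \left(-19 + 23\right) - 128 n{\left(s{\left(2 \right)} \right)} = \left(40 + 31\right) \left(-19 + 23\right) - 128 = 71 \cdot 4 - 128 = 284 - 128 = 156$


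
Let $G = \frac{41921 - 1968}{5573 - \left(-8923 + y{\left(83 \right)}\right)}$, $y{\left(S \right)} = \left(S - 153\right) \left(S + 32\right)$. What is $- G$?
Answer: $- \frac{39953}{22546} \approx -1.7721$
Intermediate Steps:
$y{\left(S \right)} = \left(-153 + S\right) \left(32 + S\right)$
$G = \frac{39953}{22546}$ ($G = \frac{41921 - 1968}{5573 + \left(8923 - \left(-4896 + 83^{2} - 10043\right)\right)} = \frac{39953}{5573 + \left(8923 - \left(-4896 + 6889 - 10043\right)\right)} = \frac{39953}{5573 + \left(8923 - -8050\right)} = \frac{39953}{5573 + \left(8923 + 8050\right)} = \frac{39953}{5573 + 16973} = \frac{39953}{22546} \approx 1.7721$)
$- G = \left(-1\right) \frac{39953}{22546} = - \frac{39953}{22546}$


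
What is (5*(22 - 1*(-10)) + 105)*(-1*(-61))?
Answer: 16165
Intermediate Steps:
(5*(22 - 1*(-10)) + 105)*(-1*(-61)) = (5*(22 + 10) + 105)*61 = (5*32 + 105)*61 = (160 + 105)*61 = 265*61 = 16165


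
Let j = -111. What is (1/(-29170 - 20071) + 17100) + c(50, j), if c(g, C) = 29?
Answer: 843449088/49241 ≈ 17129.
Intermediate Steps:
(1/(-29170 - 20071) + 17100) + c(50, j) = (1/(-29170 - 20071) + 17100) + 29 = (1/(-49241) + 17100) + 29 = (-1/49241 + 17100) + 29 = 842021099/49241 + 29 = 843449088/49241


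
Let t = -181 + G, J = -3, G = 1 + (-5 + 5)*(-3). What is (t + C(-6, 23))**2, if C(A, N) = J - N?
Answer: 42436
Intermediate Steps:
G = 1 (G = 1 + 0*(-3) = 1 + 0 = 1)
t = -180 (t = -181 + 1 = -180)
C(A, N) = -3 - N
(t + C(-6, 23))**2 = (-180 + (-3 - 1*23))**2 = (-180 + (-3 - 23))**2 = (-180 - 26)**2 = (-206)**2 = 42436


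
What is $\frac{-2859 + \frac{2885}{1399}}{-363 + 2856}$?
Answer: $- \frac{3996856}{3487707} \approx -1.146$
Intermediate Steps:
$\frac{-2859 + \frac{2885}{1399}}{-363 + 2856} = \frac{-2859 + 2885 \cdot \frac{1}{1399}}{2493} = \left(-2859 + \frac{2885}{1399}\right) \frac{1}{2493} = \left(- \frac{3996856}{1399}\right) \frac{1}{2493} = - \frac{3996856}{3487707}$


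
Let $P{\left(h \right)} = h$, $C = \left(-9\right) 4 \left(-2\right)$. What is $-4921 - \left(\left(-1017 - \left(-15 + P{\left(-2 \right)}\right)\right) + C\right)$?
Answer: $-3993$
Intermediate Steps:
$C = 72$ ($C = \left(-36\right) \left(-2\right) = 72$)
$-4921 - \left(\left(-1017 - \left(-15 + P{\left(-2 \right)}\right)\right) + C\right) = -4921 - \left(\left(-1017 + \left(15 - -2\right)\right) + 72\right) = -4921 - \left(\left(-1017 + \left(15 + 2\right)\right) + 72\right) = -4921 - \left(\left(-1017 + 17\right) + 72\right) = -4921 - \left(-1000 + 72\right) = -4921 - -928 = -4921 + 928 = -3993$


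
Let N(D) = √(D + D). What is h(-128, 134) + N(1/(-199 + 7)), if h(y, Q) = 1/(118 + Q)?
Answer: 1/252 + I*√6/24 ≈ 0.0039683 + 0.10206*I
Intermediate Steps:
N(D) = √2*√D (N(D) = √(2*D) = √2*√D)
h(-128, 134) + N(1/(-199 + 7)) = 1/(118 + 134) + √2*√(1/(-199 + 7)) = 1/252 + √2*√(1/(-192)) = 1/252 + √2*√(-1/192) = 1/252 + √2*(I*√3/24) = 1/252 + I*√6/24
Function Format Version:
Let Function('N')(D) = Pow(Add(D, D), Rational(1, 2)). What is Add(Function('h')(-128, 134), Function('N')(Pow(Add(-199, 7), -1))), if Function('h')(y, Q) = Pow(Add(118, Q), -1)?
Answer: Add(Rational(1, 252), Mul(Rational(1, 24), I, Pow(6, Rational(1, 2)))) ≈ Add(0.0039683, Mul(0.10206, I))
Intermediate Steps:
Function('N')(D) = Mul(Pow(2, Rational(1, 2)), Pow(D, Rational(1, 2))) (Function('N')(D) = Pow(Mul(2, D), Rational(1, 2)) = Mul(Pow(2, Rational(1, 2)), Pow(D, Rational(1, 2))))
Add(Function('h')(-128, 134), Function('N')(Pow(Add(-199, 7), -1))) = Add(Pow(Add(118, 134), -1), Mul(Pow(2, Rational(1, 2)), Pow(Pow(Add(-199, 7), -1), Rational(1, 2)))) = Add(Pow(252, -1), Mul(Pow(2, Rational(1, 2)), Pow(Pow(-192, -1), Rational(1, 2)))) = Add(Rational(1, 252), Mul(Pow(2, Rational(1, 2)), Pow(Rational(-1, 192), Rational(1, 2)))) = Add(Rational(1, 252), Mul(Pow(2, Rational(1, 2)), Mul(Rational(1, 24), I, Pow(3, Rational(1, 2))))) = Add(Rational(1, 252), Mul(Rational(1, 24), I, Pow(6, Rational(1, 2))))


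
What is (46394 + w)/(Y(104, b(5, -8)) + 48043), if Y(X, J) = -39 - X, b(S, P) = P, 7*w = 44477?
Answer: 73847/67060 ≈ 1.1012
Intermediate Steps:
w = 44477/7 (w = (1/7)*44477 = 44477/7 ≈ 6353.9)
(46394 + w)/(Y(104, b(5, -8)) + 48043) = (46394 + 44477/7)/((-39 - 1*104) + 48043) = 369235/(7*((-39 - 104) + 48043)) = 369235/(7*(-143 + 48043)) = (369235/7)/47900 = (369235/7)*(1/47900) = 73847/67060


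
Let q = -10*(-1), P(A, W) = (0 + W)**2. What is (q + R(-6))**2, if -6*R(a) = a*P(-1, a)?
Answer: 2116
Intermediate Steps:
P(A, W) = W**2
q = 10
R(a) = -a**3/6 (R(a) = -a*a**2/6 = -a**3/6)
(q + R(-6))**2 = (10 - 1/6*(-6)**3)**2 = (10 - 1/6*(-216))**2 = (10 + 36)**2 = 46**2 = 2116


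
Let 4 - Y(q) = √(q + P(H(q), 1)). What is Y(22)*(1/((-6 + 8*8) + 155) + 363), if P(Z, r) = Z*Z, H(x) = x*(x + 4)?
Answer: 309280/213 - 77320*√327206/213 ≈ -2.0619e+5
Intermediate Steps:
H(x) = x*(4 + x)
P(Z, r) = Z²
Y(q) = 4 - √(q + q²*(4 + q)²) (Y(q) = 4 - √(q + (q*(4 + q))²) = 4 - √(q + q²*(4 + q)²))
Y(22)*(1/((-6 + 8*8) + 155) + 363) = (4 - √(22*(1 + 22*(4 + 22)²)))*(1/((-6 + 8*8) + 155) + 363) = (4 - √(22*(1 + 22*26²)))*(1/((-6 + 64) + 155) + 363) = (4 - √(22*(1 + 22*676)))*(1/(58 + 155) + 363) = (4 - √(22*(1 + 14872)))*(1/213 + 363) = (4 - √(22*14873))*(1/213 + 363) = (4 - √327206)*(77320/213) = 309280/213 - 77320*√327206/213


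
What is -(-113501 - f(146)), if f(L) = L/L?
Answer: 113502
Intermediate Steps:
f(L) = 1
-(-113501 - f(146)) = -(-113501 - 1*1) = -(-113501 - 1) = -1*(-113502) = 113502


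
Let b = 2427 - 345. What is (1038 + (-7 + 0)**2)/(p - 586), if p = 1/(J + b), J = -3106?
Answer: -1113088/600065 ≈ -1.8549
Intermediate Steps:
b = 2082
p = -1/1024 (p = 1/(-3106 + 2082) = 1/(-1024) = -1/1024 ≈ -0.00097656)
(1038 + (-7 + 0)**2)/(p - 586) = (1038 + (-7 + 0)**2)/(-1/1024 - 586) = (1038 + (-7)**2)/(-600065/1024) = (1038 + 49)*(-1024/600065) = 1087*(-1024/600065) = -1113088/600065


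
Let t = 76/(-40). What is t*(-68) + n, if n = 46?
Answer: 876/5 ≈ 175.20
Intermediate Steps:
t = -19/10 (t = 76*(-1/40) = -19/10 ≈ -1.9000)
t*(-68) + n = -19/10*(-68) + 46 = 646/5 + 46 = 876/5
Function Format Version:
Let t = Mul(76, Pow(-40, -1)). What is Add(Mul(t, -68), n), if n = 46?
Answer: Rational(876, 5) ≈ 175.20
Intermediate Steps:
t = Rational(-19, 10) (t = Mul(76, Rational(-1, 40)) = Rational(-19, 10) ≈ -1.9000)
Add(Mul(t, -68), n) = Add(Mul(Rational(-19, 10), -68), 46) = Add(Rational(646, 5), 46) = Rational(876, 5)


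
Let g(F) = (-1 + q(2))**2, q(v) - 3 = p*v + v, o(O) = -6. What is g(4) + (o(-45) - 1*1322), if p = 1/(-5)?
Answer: -32876/25 ≈ -1315.0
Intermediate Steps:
p = -1/5 ≈ -0.20000
q(v) = 3 + 4*v/5 (q(v) = 3 + (-v/5 + v) = 3 + 4*v/5)
g(F) = 324/25 (g(F) = (-1 + (3 + (4/5)*2))**2 = (-1 + (3 + 8/5))**2 = (-1 + 23/5)**2 = (18/5)**2 = 324/25)
g(4) + (o(-45) - 1*1322) = 324/25 + (-6 - 1*1322) = 324/25 + (-6 - 1322) = 324/25 - 1328 = -32876/25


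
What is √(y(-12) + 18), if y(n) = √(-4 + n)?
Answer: √(18 + 4*I) ≈ 4.2684 + 0.46856*I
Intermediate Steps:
√(y(-12) + 18) = √(√(-4 - 12) + 18) = √(√(-16) + 18) = √(4*I + 18) = √(18 + 4*I)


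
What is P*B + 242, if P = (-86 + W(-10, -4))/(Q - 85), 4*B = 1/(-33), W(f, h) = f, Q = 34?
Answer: 135754/561 ≈ 241.99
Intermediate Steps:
B = -1/132 (B = (1/4)/(-33) = (1/4)*(-1/33) = -1/132 ≈ -0.0075758)
P = 32/17 (P = (-86 - 10)/(34 - 85) = -96/(-51) = -96*(-1/51) = 32/17 ≈ 1.8824)
P*B + 242 = (32/17)*(-1/132) + 242 = -8/561 + 242 = 135754/561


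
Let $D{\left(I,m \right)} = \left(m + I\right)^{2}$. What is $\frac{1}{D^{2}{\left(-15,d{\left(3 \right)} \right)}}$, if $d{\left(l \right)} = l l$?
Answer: $\frac{1}{1296} \approx 0.0007716$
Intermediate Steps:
$d{\left(l \right)} = l^{2}$
$D{\left(I,m \right)} = \left(I + m\right)^{2}$
$\frac{1}{D^{2}{\left(-15,d{\left(3 \right)} \right)}} = \frac{1}{\left(\left(-15 + 3^{2}\right)^{2}\right)^{2}} = \frac{1}{\left(\left(-15 + 9\right)^{2}\right)^{2}} = \frac{1}{\left(\left(-6\right)^{2}\right)^{2}} = \frac{1}{36^{2}} = \frac{1}{1296}$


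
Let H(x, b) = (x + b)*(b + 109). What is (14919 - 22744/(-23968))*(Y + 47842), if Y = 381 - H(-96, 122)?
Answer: 269586707177/428 ≈ 6.2988e+8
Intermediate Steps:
H(x, b) = (109 + b)*(b + x) (H(x, b) = (b + x)*(109 + b) = (109 + b)*(b + x))
Y = -5625 (Y = 381 - (122² + 109*122 + 109*(-96) + 122*(-96)) = 381 - (14884 + 13298 - 10464 - 11712) = 381 - 1*6006 = 381 - 6006 = -5625)
(14919 - 22744/(-23968))*(Y + 47842) = (14919 - 22744/(-23968))*(-5625 + 47842) = (14919 - 22744*(-1/23968))*42217 = (14919 + 2843/2996)*42217 = (44700167/2996)*42217 = 269586707177/428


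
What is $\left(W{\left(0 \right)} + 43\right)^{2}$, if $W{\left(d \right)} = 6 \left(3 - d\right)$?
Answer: $3721$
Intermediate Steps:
$W{\left(d \right)} = 18 - 6 d$
$\left(W{\left(0 \right)} + 43\right)^{2} = \left(\left(18 - 0\right) + 43\right)^{2} = \left(\left(18 + 0\right) + 43\right)^{2} = \left(18 + 43\right)^{2} = 61^{2} = 3721$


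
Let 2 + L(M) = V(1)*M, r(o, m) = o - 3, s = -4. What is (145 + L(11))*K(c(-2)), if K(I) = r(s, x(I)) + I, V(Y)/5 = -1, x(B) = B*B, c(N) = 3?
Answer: -352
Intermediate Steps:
x(B) = B**2
V(Y) = -5 (V(Y) = 5*(-1) = -5)
r(o, m) = -3 + o
K(I) = -7 + I (K(I) = (-3 - 4) + I = -7 + I)
L(M) = -2 - 5*M
(145 + L(11))*K(c(-2)) = (145 + (-2 - 5*11))*(-7 + 3) = (145 + (-2 - 55))*(-4) = (145 - 57)*(-4) = 88*(-4) = -352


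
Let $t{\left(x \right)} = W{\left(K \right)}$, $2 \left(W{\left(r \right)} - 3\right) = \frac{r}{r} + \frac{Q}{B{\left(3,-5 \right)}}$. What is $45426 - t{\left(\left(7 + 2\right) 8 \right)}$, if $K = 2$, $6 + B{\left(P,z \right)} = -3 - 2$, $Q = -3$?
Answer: $\frac{499646}{11} \approx 45422.0$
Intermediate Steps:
$B{\left(P,z \right)} = -11$ ($B{\left(P,z \right)} = -6 - 5 = -11$)
$W{\left(r \right)} = \frac{40}{11}$ ($W{\left(r \right)} = 3 + \frac{\frac{r}{r} - \frac{3}{-11}}{2} = 3 + \frac{1 - - \frac{3}{11}}{2} = 3 + \frac{1 + \frac{3}{11}}{2} = 3 + \frac{1}{2} \cdot \frac{14}{11} = 3 + \frac{7}{11} = \frac{40}{11}$)
$t{\left(x \right)} = \frac{40}{11}$
$45426 - t{\left(\left(7 + 2\right) 8 \right)} = 45426 - \frac{40}{11} = \frac{499646}{11}$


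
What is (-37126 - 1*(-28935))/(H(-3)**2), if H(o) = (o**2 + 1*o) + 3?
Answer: -8191/81 ≈ -101.12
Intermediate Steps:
H(o) = 3 + o + o**2 (H(o) = (o**2 + o) + 3 = (o + o**2) + 3 = 3 + o + o**2)
(-37126 - 1*(-28935))/(H(-3)**2) = (-37126 - 1*(-28935))/((3 - 3 + (-3)**2)**2) = (-37126 + 28935)/((3 - 3 + 9)**2) = -8191/(9**2) = -8191/81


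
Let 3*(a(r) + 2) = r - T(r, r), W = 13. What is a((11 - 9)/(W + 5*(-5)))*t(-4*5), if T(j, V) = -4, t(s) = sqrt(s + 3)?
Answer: -13*I*sqrt(17)/18 ≈ -2.9778*I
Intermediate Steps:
t(s) = sqrt(3 + s)
a(r) = -2/3 + r/3 (a(r) = -2 + (r - 1*(-4))/3 = -2 + (r + 4)/3 = -2 + (4 + r)/3 = -2 + (4/3 + r/3) = -2/3 + r/3)
a((11 - 9)/(W + 5*(-5)))*t(-4*5) = (-2/3 + ((11 - 9)/(13 + 5*(-5)))/3)*sqrt(3 - 4*5) = (-2/3 + (2/(13 - 25))/3)*sqrt(3 - 20) = (-2/3 + (2/(-12))/3)*sqrt(-17) = (-2/3 + (2*(-1/12))/3)*(I*sqrt(17)) = (-2/3 + (1/3)*(-1/6))*(I*sqrt(17)) = (-2/3 - 1/18)*(I*sqrt(17)) = -13*I*sqrt(17)/18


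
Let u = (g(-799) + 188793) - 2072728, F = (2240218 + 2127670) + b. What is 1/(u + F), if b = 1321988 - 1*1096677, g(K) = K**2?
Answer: 1/3347665 ≈ 2.9872e-7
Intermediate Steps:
b = 225311 (b = 1321988 - 1096677 = 225311)
F = 4593199 (F = (2240218 + 2127670) + 225311 = 4367888 + 225311 = 4593199)
u = -1245534 (u = ((-799)**2 + 188793) - 2072728 = (638401 + 188793) - 2072728 = 827194 - 2072728 = -1245534)
1/(u + F) = 1/(-1245534 + 4593199) = 1/3347665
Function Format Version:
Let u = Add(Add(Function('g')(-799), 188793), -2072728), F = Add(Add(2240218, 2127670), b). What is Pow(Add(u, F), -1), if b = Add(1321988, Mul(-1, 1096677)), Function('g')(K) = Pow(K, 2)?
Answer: Rational(1, 3347665) ≈ 2.9872e-7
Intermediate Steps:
b = 225311 (b = Add(1321988, -1096677) = 225311)
F = 4593199 (F = Add(Add(2240218, 2127670), 225311) = Add(4367888, 225311) = 4593199)
u = -1245534 (u = Add(Add(Pow(-799, 2), 188793), -2072728) = Add(Add(638401, 188793), -2072728) = Add(827194, -2072728) = -1245534)
Pow(Add(u, F), -1) = Pow(Add(-1245534, 4593199), -1) = Pow(3347665, -1) = Rational(1, 3347665)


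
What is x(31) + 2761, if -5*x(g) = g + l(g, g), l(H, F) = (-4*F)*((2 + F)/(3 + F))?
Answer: 236204/85 ≈ 2778.9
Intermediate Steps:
l(H, F) = -4*F*(2 + F)/(3 + F) (l(H, F) = (-4*F)*((2 + F)/(3 + F)) = -4*F*(2 + F)/(3 + F))
x(g) = -g/5 + 4*g*(2 + g)/(5*(3 + g)) (x(g) = -(g - 4*g*(2 + g)/(3 + g))/5 = -g/5 + 4*g*(2 + g)/(5*(3 + g)))
x(31) + 2761 = (⅕)*31*(5 + 3*31)/(3 + 31) + 2761 = (⅕)*31*(5 + 93)/34 + 2761 = (⅕)*31*(1/34)*98 + 2761 = 1519/85 + 2761 = 236204/85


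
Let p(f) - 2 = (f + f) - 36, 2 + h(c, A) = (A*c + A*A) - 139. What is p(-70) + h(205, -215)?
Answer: 1835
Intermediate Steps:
h(c, A) = -141 + A**2 + A*c (h(c, A) = -2 + ((A*c + A*A) - 139) = -2 + ((A*c + A**2) - 139) = -2 + ((A**2 + A*c) - 139) = -2 + (-139 + A**2 + A*c) = -141 + A**2 + A*c)
p(f) = -34 + 2*f (p(f) = 2 + ((f + f) - 36) = 2 + (2*f - 36) = 2 + (-36 + 2*f) = -34 + 2*f)
p(-70) + h(205, -215) = (-34 + 2*(-70)) + (-141 + (-215)**2 - 215*205) = (-34 - 140) + (-141 + 46225 - 44075) = -174 + 2009 = 1835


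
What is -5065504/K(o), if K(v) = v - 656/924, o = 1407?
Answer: -1170131424/324853 ≈ -3602.0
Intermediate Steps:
K(v) = -164/231 + v (K(v) = v - 656*1/924 = v - 164/231 = -164/231 + v)
-5065504/K(o) = -5065504/(-164/231 + 1407) = -5065504/324853/231 = -5065504*231/324853 = -1170131424/324853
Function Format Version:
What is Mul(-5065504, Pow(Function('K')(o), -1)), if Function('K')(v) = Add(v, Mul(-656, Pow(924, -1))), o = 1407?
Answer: Rational(-1170131424, 324853) ≈ -3602.0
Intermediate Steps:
Function('K')(v) = Add(Rational(-164, 231), v) (Function('K')(v) = Add(v, Mul(-656, Rational(1, 924))) = Add(v, Rational(-164, 231)) = Add(Rational(-164, 231), v))
Mul(-5065504, Pow(Function('K')(o), -1)) = Mul(-5065504, Pow(Add(Rational(-164, 231), 1407), -1)) = Mul(-5065504, Pow(Rational(324853, 231), -1)) = Mul(-5065504, Rational(231, 324853)) = Rational(-1170131424, 324853)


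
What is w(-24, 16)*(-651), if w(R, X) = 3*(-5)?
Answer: 9765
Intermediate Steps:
w(R, X) = -15
w(-24, 16)*(-651) = -15*(-651) = 9765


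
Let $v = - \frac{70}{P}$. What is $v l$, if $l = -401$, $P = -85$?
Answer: $- \frac{5614}{17} \approx -330.24$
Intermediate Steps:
$v = \frac{14}{17}$ ($v = - \frac{70}{-85} = \left(-70\right) \left(- \frac{1}{85}\right) = \frac{14}{17} \approx 0.82353$)
$v l = \frac{14}{17} \left(-401\right) = - \frac{5614}{17}$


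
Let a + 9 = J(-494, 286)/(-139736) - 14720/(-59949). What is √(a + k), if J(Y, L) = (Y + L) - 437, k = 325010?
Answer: √633523940776643824873886/1396172244 ≈ 570.09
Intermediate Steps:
J(Y, L) = -437 + L + Y (J(Y, L) = (L + Y) - 437 = -437 + L + Y)
a = -73297720151/8377033464 (a = -9 + ((-437 + 286 - 494)/(-139736) - 14720/(-59949)) = -9 + (-645*(-1/139736) - 14720*(-1/59949)) = -9 + (645/139736 + 14720/59949) = -9 + 2095581025/8377033464 = -73297720151/8377033464 ≈ -8.7498)
√(a + k) = √(-73297720151/8377033464 + 325010) = √(2722546348414489/8377033464) = √633523940776643824873886/1396172244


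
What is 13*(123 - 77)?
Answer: 598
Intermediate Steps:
13*(123 - 77) = 13*46 = 598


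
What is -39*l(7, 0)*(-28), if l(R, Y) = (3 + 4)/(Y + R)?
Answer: 1092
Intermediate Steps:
l(R, Y) = 7/(R + Y)
-39*l(7, 0)*(-28) = -273/(7 + 0)*(-28) = -273/7*(-28) = -39*1*(-28) = -39*(-28) = 1092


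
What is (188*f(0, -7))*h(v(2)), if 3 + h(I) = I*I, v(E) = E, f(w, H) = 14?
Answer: 2632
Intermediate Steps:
h(I) = -3 + I² (h(I) = -3 + I*I = -3 + I²)
(188*f(0, -7))*h(v(2)) = (188*14)*(-3 + 2²) = 2632*(-3 + 4) = 2632*1 = 2632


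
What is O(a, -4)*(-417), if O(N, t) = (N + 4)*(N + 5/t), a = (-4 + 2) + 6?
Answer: -9174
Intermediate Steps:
a = 4 (a = -2 + 6 = 4)
O(N, t) = (4 + N)*(N + 5/t)
O(a, -4)*(-417) = ((20 + 5*4 + 4*(-4)*(4 + 4))/(-4))*(-417) = -(20 + 20 + 4*(-4)*8)/4*(-417) = -(20 + 20 - 128)/4*(-417) = -¼*(-88)*(-417) = 22*(-417) = -9174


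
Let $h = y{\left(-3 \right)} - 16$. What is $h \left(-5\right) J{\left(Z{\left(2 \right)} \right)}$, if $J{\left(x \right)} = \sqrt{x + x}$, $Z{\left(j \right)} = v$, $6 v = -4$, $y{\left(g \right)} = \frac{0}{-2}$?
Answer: $\frac{160 i \sqrt{3}}{3} \approx 92.376 i$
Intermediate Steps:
$y{\left(g \right)} = 0$ ($y{\left(g \right)} = 0 \left(- \frac{1}{2}\right) = 0$)
$v = - \frac{2}{3}$ ($v = \frac{1}{6} \left(-4\right) = - \frac{2}{3} \approx -0.66667$)
$Z{\left(j \right)} = - \frac{2}{3}$
$J{\left(x \right)} = \sqrt{2} \sqrt{x}$ ($J{\left(x \right)} = \sqrt{2 x} = \sqrt{2} \sqrt{x}$)
$h = -16$ ($h = 0 - 16 = -16$)
$h \left(-5\right) J{\left(Z{\left(2 \right)} \right)} = \left(-16\right) \left(-5\right) \sqrt{2} \sqrt{- \frac{2}{3}} = 80 \sqrt{2} \frac{i \sqrt{6}}{3} = 80 \frac{2 i \sqrt{3}}{3} = \frac{160 i \sqrt{3}}{3}$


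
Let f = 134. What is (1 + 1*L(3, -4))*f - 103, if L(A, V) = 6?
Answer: 835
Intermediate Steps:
(1 + 1*L(3, -4))*f - 103 = (1 + 1*6)*134 - 103 = (1 + 6)*134 - 103 = 7*134 - 103 = 938 - 103 = 835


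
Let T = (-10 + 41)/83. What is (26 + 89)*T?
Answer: 3565/83 ≈ 42.952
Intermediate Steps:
T = 31/83 (T = 31*(1/83) = 31/83 ≈ 0.37349)
(26 + 89)*T = (26 + 89)*(31/83) = 115*(31/83) = 3565/83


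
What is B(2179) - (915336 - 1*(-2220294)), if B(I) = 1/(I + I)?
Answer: -13665075539/4358 ≈ -3.1356e+6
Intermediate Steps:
B(I) = 1/(2*I)
B(2179) - (915336 - 1*(-2220294)) = (½)/2179 - (915336 - 1*(-2220294)) = (½)*(1/2179) - (915336 + 2220294) = 1/4358 - 1*3135630 = 1/4358 - 3135630 = -13665075539/4358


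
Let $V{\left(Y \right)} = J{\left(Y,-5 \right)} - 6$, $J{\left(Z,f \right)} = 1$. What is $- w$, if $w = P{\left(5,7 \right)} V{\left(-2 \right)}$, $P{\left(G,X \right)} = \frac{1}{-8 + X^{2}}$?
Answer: $\frac{5}{41} \approx 0.12195$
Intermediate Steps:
$V{\left(Y \right)} = -5$ ($V{\left(Y \right)} = 1 - 6 = -5$)
$w = - \frac{5}{41}$ ($w = \frac{1}{-8 + 7^{2}} \left(-5\right) = \frac{1}{-8 + 49} \left(-5\right) = \frac{1}{41} \left(-5\right) = - \frac{5}{41} \approx -0.12195$)
$- w = \left(-1\right) \left(- \frac{5}{41}\right) = \frac{5}{41}$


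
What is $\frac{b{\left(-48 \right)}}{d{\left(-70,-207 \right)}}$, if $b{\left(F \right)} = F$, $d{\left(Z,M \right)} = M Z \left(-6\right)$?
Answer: $\frac{4}{7245} \approx 0.0005521$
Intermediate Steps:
$d{\left(Z,M \right)} = - 6 M Z$
$\frac{b{\left(-48 \right)}}{d{\left(-70,-207 \right)}} = - \frac{48}{\left(-6\right) \left(-207\right) \left(-70\right)} = - \frac{48}{-86940} = \left(-48\right) \left(- \frac{1}{86940}\right) = \frac{4}{7245}$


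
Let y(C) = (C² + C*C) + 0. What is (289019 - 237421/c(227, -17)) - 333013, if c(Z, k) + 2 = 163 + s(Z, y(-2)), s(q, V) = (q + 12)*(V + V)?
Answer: -175553511/3985 ≈ -44054.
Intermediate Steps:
y(C) = 2*C² (y(C) = (C² + C²) + 0 = 2*C² + 0 = 2*C²)
s(q, V) = 2*V*(12 + q) (s(q, V) = (12 + q)*(2*V) = 2*V*(12 + q))
c(Z, k) = 353 + 16*Z (c(Z, k) = -2 + (163 + 2*(2*(-2)²)*(12 + Z)) = -2 + (163 + 2*(2*4)*(12 + Z)) = -2 + (163 + 2*8*(12 + Z)) = -2 + (163 + (192 + 16*Z)) = -2 + (355 + 16*Z) = 353 + 16*Z)
(289019 - 237421/c(227, -17)) - 333013 = (289019 - 237421/(353 + 16*227)) - 333013 = (289019 - 237421/(353 + 3632)) - 333013 = (289019 - 237421/3985) - 333013 = 1151503294/3985 - 333013 = -175553511/3985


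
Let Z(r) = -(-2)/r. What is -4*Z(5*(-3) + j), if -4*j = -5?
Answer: 32/55 ≈ 0.58182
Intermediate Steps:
j = 5/4 (j = -¼*(-5) = 5/4 ≈ 1.2500)
Z(r) = 2/r
-4*Z(5*(-3) + j) = -8/(5*(-3) + 5/4) = -8/(-15 + 5/4) = -8/(-55/4) = -8*(-4)/55 = -4*(-8/55) = 32/55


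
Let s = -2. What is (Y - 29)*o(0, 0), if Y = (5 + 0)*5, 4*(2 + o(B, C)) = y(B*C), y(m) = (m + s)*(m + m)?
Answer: 8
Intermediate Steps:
y(m) = 2*m*(-2 + m) (y(m) = (m - 2)*(m + m) = (-2 + m)*(2*m) = 2*m*(-2 + m))
o(B, C) = -2 + B*C*(-2 + B*C)/2 (o(B, C) = -2 + (2*(B*C)*(-2 + B*C))/4 = -2 + (2*B*C*(-2 + B*C))/4 = -2 + B*C*(-2 + B*C)/2)
Y = 25 (Y = 5*5 = 25)
(Y - 29)*o(0, 0) = (25 - 29)*(-2 + (½)*0*0*(-2 + 0*0)) = -4*(-2 + (½)*0*0*(-2 + 0)) = -4*(-2 + (½)*0*0*(-2)) = -4*(-2 + 0) = -4*(-2) = 8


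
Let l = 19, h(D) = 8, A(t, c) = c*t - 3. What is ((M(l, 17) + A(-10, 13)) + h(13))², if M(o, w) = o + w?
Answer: 7921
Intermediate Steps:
A(t, c) = -3 + c*t
((M(l, 17) + A(-10, 13)) + h(13))² = (((19 + 17) + (-3 + 13*(-10))) + 8)² = ((36 + (-3 - 130)) + 8)² = ((36 - 133) + 8)² = (-97 + 8)² = (-89)² = 7921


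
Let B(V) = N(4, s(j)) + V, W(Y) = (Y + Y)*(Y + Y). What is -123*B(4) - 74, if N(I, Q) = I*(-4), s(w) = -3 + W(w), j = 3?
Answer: 1402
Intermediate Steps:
W(Y) = 4*Y² (W(Y) = (2*Y)*(2*Y) = 4*Y²)
s(w) = -3 + 4*w²
N(I, Q) = -4*I
B(V) = -16 + V (B(V) = -4*4 + V = -16 + V)
-123*B(4) - 74 = -123*(-16 + 4) - 74 = -123*(-12) - 74 = 1476 - 74 = 1402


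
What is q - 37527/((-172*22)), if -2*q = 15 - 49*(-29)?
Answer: -2679385/3784 ≈ -708.08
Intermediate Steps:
q = -718 (q = -(15 - 49*(-29))/2 = -(15 + 1421)/2 = -½*1436 = -718)
q - 37527/((-172*22)) = -718 - 37527/((-172*22)) = -718 - 37527/(-3784) = -718 - 37527*(-1)/3784 = -718 - 1*(-37527/3784) = -718 + 37527/3784 = -2679385/3784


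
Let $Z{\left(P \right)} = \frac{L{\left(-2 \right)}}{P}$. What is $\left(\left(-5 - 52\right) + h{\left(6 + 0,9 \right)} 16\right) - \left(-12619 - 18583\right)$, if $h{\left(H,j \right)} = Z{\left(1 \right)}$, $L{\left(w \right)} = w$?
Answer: $31113$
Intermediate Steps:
$Z{\left(P \right)} = - \frac{2}{P}$
$h{\left(H,j \right)} = -2$ ($h{\left(H,j \right)} = - \frac{2}{1} = \left(-2\right) 1 = -2$)
$\left(\left(-5 - 52\right) + h{\left(6 + 0,9 \right)} 16\right) - \left(-12619 - 18583\right) = \left(\left(-5 - 52\right) - 32\right) - \left(-12619 - 18583\right) = \left(\left(-5 - 52\right) - 32\right) - -31202 = \left(-57 - 32\right) + 31202 = -89 + 31202 = 31113$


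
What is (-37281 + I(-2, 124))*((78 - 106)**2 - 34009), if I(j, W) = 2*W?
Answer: 1230421425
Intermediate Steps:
(-37281 + I(-2, 124))*((78 - 106)**2 - 34009) = (-37281 + 2*124)*((78 - 106)**2 - 34009) = (-37281 + 248)*((-28)**2 - 34009) = -37033*(784 - 34009) = -37033*(-33225) = 1230421425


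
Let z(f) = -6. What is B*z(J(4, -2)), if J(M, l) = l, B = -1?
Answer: 6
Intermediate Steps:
B*z(J(4, -2)) = -1*(-6) = 6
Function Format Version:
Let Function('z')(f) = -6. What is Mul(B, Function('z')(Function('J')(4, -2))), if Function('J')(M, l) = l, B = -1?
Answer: 6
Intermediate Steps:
Mul(B, Function('z')(Function('J')(4, -2))) = Mul(-1, -6) = 6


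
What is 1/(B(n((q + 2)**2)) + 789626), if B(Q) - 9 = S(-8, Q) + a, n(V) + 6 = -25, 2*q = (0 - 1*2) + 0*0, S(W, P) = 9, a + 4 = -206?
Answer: 1/789434 ≈ 1.2667e-6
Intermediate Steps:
a = -210 (a = -4 - 206 = -210)
q = -1 (q = ((0 - 1*2) + 0*0)/2 = ((0 - 2) + 0)/2 = (-2 + 0)/2 = (1/2)*(-2) = -1)
n(V) = -31 (n(V) = -6 - 25 = -31)
B(Q) = -192 (B(Q) = 9 + (9 - 210) = 9 - 201 = -192)
1/(B(n((q + 2)**2)) + 789626) = 1/(-192 + 789626) = 1/789434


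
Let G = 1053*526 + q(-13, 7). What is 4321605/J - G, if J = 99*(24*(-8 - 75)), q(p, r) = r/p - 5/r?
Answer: -3313408497709/5981976 ≈ -5.5390e+5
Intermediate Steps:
q(p, r) = -5/r + r/p
J = -197208 (J = 99*(24*(-83)) = 99*(-1992) = -197208)
G = 50402784/91 (G = 1053*526 + (-5/7 + 7/(-13)) = 553878 + (-5*1/7 + 7*(-1/13)) = 553878 + (-5/7 - 7/13) = 553878 - 114/91 = 50402784/91 ≈ 5.5388e+5)
4321605/J - G = 4321605/(-197208) - 1*50402784/91 = 4321605*(-1/197208) - 50402784/91 = -1440535/65736 - 50402784/91 = -3313408497709/5981976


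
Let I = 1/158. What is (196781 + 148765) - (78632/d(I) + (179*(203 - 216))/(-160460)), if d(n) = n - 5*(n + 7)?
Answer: 154416702507791/443992820 ≈ 3.4779e+5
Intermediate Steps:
I = 1/158 ≈ 0.0063291
d(n) = -35 - 4*n (d(n) = n - 5*(7 + n) = n - (35 + 5*n) = n + (-35 - 5*n) = -35 - 4*n)
(196781 + 148765) - (78632/d(I) + (179*(203 - 216))/(-160460)) = (196781 + 148765) - (78632/(-35 - 4*1/158) + (179*(203 - 216))/(-160460)) = 345546 - (78632/(-35 - 2/79) + (179*(-13))*(-1/160460)) = 345546 - (78632/(-2767/79) - 2327*(-1/160460)) = 345546 - (78632*(-79/2767) + 2327/160460) = 345546 - (-6211928/2767 + 2327/160460) = 345546 - 1*(-996759528071/443992820) = 345546 + 996759528071/443992820 = 154416702507791/443992820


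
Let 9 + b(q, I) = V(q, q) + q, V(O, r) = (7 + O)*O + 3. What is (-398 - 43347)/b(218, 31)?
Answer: -43745/49262 ≈ -0.88801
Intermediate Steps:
V(O, r) = 3 + O*(7 + O) (V(O, r) = O*(7 + O) + 3 = 3 + O*(7 + O))
b(q, I) = -6 + q**2 + 8*q (b(q, I) = -9 + ((3 + q**2 + 7*q) + q) = -9 + (3 + q**2 + 8*q) = -6 + q**2 + 8*q)
(-398 - 43347)/b(218, 31) = (-398 - 43347)/(-6 + 218**2 + 8*218) = -43745/(-6 + 47524 + 1744) = -43745/49262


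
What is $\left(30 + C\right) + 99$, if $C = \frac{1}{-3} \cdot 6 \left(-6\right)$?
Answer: $141$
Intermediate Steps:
$C = 12$ ($C = \left(- \frac{1}{3}\right) 6 \left(-6\right) = \left(-2\right) \left(-6\right) = 12$)
$\left(30 + C\right) + 99 = \left(30 + 12\right) + 99 = 42 + 99 = 141$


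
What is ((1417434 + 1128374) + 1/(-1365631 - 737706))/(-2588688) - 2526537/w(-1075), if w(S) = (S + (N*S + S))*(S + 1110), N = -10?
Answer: -1921057667130537209/204863732351082000 ≈ -9.3772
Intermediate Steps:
w(S) = -8*S*(1110 + S) (w(S) = (S + (-10*S + S))*(S + 1110) = (S - 9*S)*(1110 + S) = (-8*S)*(1110 + S) = -8*S*(1110 + S))
((1417434 + 1128374) + 1/(-1365631 - 737706))/(-2588688) - 2526537/w(-1075) = ((1417434 + 1128374) + 1/(-1365631 - 737706))/(-2588688) - 2526537*1/(8600*(1110 - 1075)) = (2545808 + 1/(-2103337))*(-1/2588688) - 2526537/((-8*(-1075)*35)) = (2545808 - 1/2103337)*(-1/2588688) - 2526537/301000 = (5354692161295/2103337)*(-1/2588688) - 2526537*1/301000 = -5354692161295/5444883251856 - 2526537/301000 = -1921057667130537209/204863732351082000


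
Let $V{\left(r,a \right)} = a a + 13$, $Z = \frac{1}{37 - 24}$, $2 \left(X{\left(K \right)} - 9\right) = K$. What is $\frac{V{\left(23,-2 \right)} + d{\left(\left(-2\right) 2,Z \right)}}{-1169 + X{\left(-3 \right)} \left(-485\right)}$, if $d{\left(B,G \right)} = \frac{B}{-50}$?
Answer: $- \frac{854}{240325} \approx -0.0035535$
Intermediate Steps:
$X{\left(K \right)} = 9 + \frac{K}{2}$
$Z = \frac{1}{13} \approx 0.076923$
$V{\left(r,a \right)} = 13 + a^{2}$ ($V{\left(r,a \right)} = a^{2} + 13 = 13 + a^{2}$)
$d{\left(B,G \right)} = - \frac{B}{50}$ ($d{\left(B,G \right)} = B \left(- \frac{1}{50}\right) = - \frac{B}{50}$)
$\frac{V{\left(23,-2 \right)} + d{\left(\left(-2\right) 2,Z \right)}}{-1169 + X{\left(-3 \right)} \left(-485\right)} = \frac{\left(13 + \left(-2\right)^{2}\right) - \frac{\left(-2\right) 2}{50}}{-1169 + \left(9 + \frac{1}{2} \left(-3\right)\right) \left(-485\right)} = \frac{\left(13 + 4\right) - - \frac{2}{25}}{-1169 + \left(9 - \frac{3}{2}\right) \left(-485\right)} = \frac{17 + \frac{2}{25}}{-1169 + \frac{15}{2} \left(-485\right)} = \frac{427}{25 \left(-1169 - \frac{7275}{2}\right)} = \frac{427}{25 \left(- \frac{9613}{2}\right)} = \frac{427}{25} \left(- \frac{2}{9613}\right) = - \frac{854}{240325}$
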